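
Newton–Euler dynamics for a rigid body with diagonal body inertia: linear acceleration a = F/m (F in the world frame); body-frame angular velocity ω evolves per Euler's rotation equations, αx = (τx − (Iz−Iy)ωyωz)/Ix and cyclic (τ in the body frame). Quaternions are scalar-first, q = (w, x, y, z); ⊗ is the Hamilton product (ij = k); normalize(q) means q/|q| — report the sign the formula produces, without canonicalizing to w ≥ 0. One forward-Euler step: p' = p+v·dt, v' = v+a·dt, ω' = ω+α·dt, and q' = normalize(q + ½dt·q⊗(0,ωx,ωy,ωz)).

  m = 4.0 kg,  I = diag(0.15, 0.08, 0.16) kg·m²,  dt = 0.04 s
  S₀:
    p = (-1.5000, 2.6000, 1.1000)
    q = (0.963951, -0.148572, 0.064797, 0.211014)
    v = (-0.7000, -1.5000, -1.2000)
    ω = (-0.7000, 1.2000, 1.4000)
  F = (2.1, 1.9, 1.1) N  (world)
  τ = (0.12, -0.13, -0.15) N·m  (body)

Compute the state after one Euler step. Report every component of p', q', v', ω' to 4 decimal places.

p' = p + v·dt = (-1.5280, 2.5400, 1.0520)
new velocity v' = (-0.6790, -1.4810, -1.1890)
(τ − ω×Iω)/I = (-0.0960, -1.7475, -1.3050)
ω' = ω + α·dt = (-0.7038, 1.1301, 1.3478)
Hamilton product q⊗(0,ω) = (-0.4771764, -0.8372667, 1.2170322, 1.2166029)
updated quaternion q' = (0.9537, -0.1652, 0.0891, 0.2352)

p' = (-1.5280, 2.5400, 1.0520)
q' = (0.9537, -0.1652, 0.0891, 0.2352)
v' = (-0.6790, -1.4810, -1.1890)
ω' = (-0.7038, 1.1301, 1.3478)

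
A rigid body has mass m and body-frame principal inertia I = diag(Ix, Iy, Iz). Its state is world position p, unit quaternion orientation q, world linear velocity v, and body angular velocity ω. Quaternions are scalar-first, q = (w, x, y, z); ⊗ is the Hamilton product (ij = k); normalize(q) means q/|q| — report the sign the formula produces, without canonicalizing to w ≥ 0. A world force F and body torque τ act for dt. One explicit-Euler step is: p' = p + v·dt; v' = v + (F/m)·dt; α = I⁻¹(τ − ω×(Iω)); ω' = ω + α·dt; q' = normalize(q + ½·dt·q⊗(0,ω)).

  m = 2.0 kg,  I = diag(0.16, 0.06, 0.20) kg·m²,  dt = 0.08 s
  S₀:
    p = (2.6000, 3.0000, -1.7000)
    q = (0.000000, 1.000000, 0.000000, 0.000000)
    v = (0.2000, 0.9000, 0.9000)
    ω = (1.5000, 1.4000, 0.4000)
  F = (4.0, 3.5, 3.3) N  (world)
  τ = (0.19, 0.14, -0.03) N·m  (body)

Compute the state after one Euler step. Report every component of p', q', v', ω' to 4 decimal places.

linear accel F/m = (2.0000, 1.7500, 1.6500)
p' = p + v·dt = (2.6160, 3.0720, -1.6280)
new velocity v' = (0.3600, 1.0400, 1.0320)
gyro term ω×Iω = (0.0784, -0.0240, -0.2100)
(τ − ω×Iω)/I = (0.6975, 2.7333, 0.9000)
ω + α·dt = (1.5558, 1.6187, 0.4720)
2q̇ = q⊗(0,ω) = (-1.5000000, 0.0000000, -0.4000000, 1.4000000)
q' = normalize(q + ½dt·q⊗(0,ω)) = (-0.0598, 0.9965, -0.0159, 0.0558)

p' = (2.6160, 3.0720, -1.6280)
q' = (-0.0598, 0.9965, -0.0159, 0.0558)
v' = (0.3600, 1.0400, 1.0320)
ω' = (1.5558, 1.6187, 0.4720)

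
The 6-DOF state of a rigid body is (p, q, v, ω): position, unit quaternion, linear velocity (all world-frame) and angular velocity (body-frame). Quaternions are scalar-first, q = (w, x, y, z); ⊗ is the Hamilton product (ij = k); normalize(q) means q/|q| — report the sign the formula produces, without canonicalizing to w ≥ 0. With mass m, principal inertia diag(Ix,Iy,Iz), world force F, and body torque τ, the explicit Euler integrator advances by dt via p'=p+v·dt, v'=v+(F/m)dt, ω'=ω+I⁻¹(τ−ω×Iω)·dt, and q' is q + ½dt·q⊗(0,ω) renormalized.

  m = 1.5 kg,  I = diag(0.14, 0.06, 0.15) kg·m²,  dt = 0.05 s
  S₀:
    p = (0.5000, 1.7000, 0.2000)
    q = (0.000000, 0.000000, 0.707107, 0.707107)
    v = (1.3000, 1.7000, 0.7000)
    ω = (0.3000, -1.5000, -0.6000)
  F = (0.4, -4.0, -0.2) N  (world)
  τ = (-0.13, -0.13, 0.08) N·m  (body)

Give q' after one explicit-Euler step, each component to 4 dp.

Hamilton product q⊗(0,ω) = (1.4849247, 0.6363963, 0.2121321, -0.2121321)
updated quaternion q' = (0.0371, 0.0159, 0.7118, 0.7012)

q' = (0.0371, 0.0159, 0.7118, 0.7012)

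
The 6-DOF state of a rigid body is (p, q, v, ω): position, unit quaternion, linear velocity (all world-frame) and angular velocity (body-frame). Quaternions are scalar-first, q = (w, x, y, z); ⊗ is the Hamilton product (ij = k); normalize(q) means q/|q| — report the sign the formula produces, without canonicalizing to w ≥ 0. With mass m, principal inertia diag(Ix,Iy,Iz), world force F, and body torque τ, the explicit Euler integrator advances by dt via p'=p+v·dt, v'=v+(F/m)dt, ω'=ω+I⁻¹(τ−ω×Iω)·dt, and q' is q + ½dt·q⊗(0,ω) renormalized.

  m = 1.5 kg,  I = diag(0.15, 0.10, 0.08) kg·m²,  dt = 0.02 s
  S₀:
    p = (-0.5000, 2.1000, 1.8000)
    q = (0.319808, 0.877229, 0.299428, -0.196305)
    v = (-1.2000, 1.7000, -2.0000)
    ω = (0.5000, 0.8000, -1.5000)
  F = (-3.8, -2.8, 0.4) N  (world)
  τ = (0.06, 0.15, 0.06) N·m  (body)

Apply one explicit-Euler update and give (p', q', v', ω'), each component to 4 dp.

linear accel F/m = (-2.5333, -1.8667, 0.2667)
p' = p + v·dt = (-0.5240, 2.1340, 1.7600)
v' = v + a·dt = (-1.2507, 1.6627, -1.9947)
gyro term ω×Iω = (0.0240, -0.0525, -0.0200)
α = I⁻¹(τ − ω×Iω) = (0.2400, 2.0250, 1.0000)
ω + α·dt = (0.5048, 0.8405, -1.4800)
Hamilton product q⊗(0,ω) = (-0.9726144, -0.1321940, 1.4735374, 0.0723572)
updated quaternion q' = (0.3100, 0.8758, 0.3141, -0.1956)

p' = (-0.5240, 2.1340, 1.7600)
q' = (0.3100, 0.8758, 0.3141, -0.1956)
v' = (-1.2507, 1.6627, -1.9947)
ω' = (0.5048, 0.8405, -1.4800)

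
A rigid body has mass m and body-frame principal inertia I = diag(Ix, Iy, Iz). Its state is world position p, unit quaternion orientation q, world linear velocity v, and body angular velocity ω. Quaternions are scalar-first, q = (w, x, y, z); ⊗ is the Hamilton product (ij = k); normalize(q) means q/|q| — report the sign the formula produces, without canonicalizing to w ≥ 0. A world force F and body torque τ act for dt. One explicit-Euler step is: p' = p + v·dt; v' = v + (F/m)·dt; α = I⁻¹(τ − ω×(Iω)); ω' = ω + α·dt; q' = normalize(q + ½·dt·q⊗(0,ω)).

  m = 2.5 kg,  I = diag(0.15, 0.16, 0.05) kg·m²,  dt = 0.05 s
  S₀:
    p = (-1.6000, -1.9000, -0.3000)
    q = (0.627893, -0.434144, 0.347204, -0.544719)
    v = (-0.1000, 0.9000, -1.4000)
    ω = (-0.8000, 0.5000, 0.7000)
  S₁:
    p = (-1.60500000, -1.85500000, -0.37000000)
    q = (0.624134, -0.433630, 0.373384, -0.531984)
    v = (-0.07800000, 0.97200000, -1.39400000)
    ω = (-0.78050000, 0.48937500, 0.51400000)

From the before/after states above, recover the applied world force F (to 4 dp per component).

Δv = v₁−v₀ = (0.02200000, 0.07200000, 0.00600000)
F = m·Δv/dt = (1.1000, 3.6000, 0.3000)

F = (1.1000, 3.6000, 0.3000)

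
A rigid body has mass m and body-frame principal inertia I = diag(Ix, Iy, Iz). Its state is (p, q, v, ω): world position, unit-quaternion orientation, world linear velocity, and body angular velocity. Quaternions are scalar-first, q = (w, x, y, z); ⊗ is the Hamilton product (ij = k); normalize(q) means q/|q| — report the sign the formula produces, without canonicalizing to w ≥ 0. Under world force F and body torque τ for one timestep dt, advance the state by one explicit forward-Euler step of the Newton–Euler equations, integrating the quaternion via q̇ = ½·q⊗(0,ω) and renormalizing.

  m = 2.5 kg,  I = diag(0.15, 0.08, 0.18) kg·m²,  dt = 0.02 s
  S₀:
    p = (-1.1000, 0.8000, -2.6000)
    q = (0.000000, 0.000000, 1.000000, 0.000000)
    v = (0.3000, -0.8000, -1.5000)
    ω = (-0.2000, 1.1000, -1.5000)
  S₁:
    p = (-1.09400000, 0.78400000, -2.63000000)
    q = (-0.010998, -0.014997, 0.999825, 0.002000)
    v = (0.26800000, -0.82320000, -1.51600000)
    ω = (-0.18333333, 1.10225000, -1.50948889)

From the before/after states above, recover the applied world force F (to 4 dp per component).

velocity change Δv = (-0.03200000, -0.02320000, -0.01600000)
F = m·Δv/dt = (-4.0000, -2.9000, -2.0000)

F = (-4.0000, -2.9000, -2.0000)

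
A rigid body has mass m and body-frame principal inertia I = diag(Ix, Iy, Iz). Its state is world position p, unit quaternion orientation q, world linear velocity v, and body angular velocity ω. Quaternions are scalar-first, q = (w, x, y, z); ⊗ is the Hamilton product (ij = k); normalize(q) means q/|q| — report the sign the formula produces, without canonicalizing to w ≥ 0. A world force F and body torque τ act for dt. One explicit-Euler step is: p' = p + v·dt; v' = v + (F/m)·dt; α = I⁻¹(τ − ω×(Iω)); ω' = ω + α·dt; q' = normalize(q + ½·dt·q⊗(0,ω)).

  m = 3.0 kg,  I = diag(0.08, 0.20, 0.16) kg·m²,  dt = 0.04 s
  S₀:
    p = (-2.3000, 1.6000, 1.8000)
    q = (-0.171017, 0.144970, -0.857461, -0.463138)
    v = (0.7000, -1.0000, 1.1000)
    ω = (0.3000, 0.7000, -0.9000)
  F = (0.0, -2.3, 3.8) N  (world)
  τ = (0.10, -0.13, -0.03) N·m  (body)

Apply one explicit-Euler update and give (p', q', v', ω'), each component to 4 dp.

p' = (-2.2720, 1.5600, 1.8440)
q' = (-0.1682, 0.1658, -0.8598, -0.4528)
v' = (0.7000, -1.0307, 1.1507)
ω' = (0.3374, 0.6697, -0.9138)

α = I⁻¹(τ − ω×Iω) = (0.9350, -0.7580, -0.3450)
ω + α·dt = (0.3374, 0.6697, -0.9138)
2q̇ = q⊗(0,ω) = (0.1399075, 1.0446064, -0.1281803, 0.5126326)
updated quaternion q' = (-0.1682, 0.1658, -0.8598, -0.4528)
p' = p + v·dt = (-2.2720, 1.5600, 1.8440)
new velocity v' = (0.7000, -1.0307, 1.1507)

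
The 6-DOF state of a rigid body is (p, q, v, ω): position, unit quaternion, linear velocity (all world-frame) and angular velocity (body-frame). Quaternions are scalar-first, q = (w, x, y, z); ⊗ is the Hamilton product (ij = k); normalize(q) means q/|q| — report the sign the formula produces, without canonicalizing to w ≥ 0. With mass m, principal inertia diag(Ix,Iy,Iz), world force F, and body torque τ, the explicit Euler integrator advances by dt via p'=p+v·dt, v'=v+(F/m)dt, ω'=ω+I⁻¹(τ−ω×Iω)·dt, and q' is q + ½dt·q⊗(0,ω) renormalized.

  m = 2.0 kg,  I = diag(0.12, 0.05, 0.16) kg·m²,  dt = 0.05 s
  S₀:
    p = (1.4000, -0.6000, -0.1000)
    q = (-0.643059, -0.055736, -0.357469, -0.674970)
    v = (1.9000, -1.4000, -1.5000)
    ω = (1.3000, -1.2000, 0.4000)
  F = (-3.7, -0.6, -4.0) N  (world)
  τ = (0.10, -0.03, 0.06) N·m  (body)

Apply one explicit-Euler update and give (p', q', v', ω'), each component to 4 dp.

p' = (1.4950, -0.6700, -0.1750)
q' = (-0.6446, -0.1004, -0.3592, -0.6674)
v' = (1.8075, -1.4150, -1.6000)
ω' = (1.3637, -1.2092, 0.3846)

precession coupling ω×(Iω) = (-0.0528, -0.0208, 0.1092)
(τ − ω×Iω)/I = (1.2733, -0.1840, -0.3075)
ω + α·dt = (1.3637, -1.2092, 0.3846)
Hamilton product q⊗(0,ω) = (-0.0865180, -1.7889283, -0.0834958, 0.2743693)
q + ½dt·q⊗(0,ω), renormalized = (-0.6446, -0.1004, -0.3592, -0.6674)
p' = p + v·dt = (1.4950, -0.6700, -0.1750)
v + (F/m)dt = (1.8075, -1.4150, -1.6000)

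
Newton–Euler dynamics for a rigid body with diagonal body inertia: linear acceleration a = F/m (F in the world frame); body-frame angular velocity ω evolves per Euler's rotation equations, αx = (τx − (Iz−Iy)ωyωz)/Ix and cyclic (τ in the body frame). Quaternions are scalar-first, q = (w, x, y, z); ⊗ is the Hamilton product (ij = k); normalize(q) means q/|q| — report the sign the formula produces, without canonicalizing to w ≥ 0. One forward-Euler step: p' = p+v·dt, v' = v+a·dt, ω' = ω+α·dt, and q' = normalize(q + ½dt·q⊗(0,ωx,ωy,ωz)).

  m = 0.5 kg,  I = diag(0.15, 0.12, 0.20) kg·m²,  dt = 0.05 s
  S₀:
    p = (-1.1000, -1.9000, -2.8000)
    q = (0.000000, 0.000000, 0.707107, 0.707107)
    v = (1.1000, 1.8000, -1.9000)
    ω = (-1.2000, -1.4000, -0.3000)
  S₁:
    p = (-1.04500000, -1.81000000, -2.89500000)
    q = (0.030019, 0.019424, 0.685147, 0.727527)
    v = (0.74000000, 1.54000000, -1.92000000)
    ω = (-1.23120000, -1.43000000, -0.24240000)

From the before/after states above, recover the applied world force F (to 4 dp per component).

Δv = v₁−v₀ = (-0.36000000, -0.26000000, -0.02000000)
m·(v₁−v₀)/dt = (-3.6000, -2.6000, -0.2000)

F = (-3.6000, -2.6000, -0.2000)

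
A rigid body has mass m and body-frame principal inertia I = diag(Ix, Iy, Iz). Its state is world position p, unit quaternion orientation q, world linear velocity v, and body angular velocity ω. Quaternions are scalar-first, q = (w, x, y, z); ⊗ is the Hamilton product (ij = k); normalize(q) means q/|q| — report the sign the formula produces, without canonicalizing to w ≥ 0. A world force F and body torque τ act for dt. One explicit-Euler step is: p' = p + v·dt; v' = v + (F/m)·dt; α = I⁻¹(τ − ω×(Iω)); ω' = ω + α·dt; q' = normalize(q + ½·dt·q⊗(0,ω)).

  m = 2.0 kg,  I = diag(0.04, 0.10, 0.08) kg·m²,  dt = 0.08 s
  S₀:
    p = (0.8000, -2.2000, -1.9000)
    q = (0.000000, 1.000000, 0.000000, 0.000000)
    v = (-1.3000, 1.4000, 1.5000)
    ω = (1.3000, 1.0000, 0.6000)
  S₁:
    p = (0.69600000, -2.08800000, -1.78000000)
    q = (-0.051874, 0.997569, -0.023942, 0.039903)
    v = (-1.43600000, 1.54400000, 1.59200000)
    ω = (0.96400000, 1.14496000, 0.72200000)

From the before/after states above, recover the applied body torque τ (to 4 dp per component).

rate change Δω = (-0.33600000, 0.14496000, 0.12200000)
precession coupling = (-0.0120, -0.0312, 0.0780)
I·α + gyro = (-0.1800, 0.1500, 0.2000)

τ = (-0.1800, 0.1500, 0.2000)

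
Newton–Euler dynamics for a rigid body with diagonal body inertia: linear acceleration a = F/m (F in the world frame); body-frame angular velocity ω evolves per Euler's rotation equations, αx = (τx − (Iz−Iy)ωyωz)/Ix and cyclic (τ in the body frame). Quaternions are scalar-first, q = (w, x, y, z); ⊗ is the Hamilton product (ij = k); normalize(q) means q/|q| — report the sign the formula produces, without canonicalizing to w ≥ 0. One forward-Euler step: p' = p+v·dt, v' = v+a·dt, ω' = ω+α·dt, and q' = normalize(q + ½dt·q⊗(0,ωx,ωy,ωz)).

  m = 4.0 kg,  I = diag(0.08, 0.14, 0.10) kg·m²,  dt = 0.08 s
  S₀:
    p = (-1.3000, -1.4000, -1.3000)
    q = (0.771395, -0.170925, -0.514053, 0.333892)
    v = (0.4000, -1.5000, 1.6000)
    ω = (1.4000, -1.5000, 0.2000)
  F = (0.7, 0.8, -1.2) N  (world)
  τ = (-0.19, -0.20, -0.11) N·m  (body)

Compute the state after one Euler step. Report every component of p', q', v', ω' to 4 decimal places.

angular accel α = (-2.5250, -1.3886, 0.1600)
new body rate ω' = (1.1980, -1.6111, 0.2128)
Hamilton product q⊗(0,ω) = (-0.5985629, 1.4779804, -0.6554587, 1.1303407)
q + ½dt·q⊗(0,ω), renormalized = (0.7449, -0.1114, -0.5384, 0.3778)
linear accel F/m = (0.1750, 0.2000, -0.3000)
p + v·dt = (-1.2680, -1.5200, -1.1720)
v' = v + a·dt = (0.4140, -1.4840, 1.5760)

p' = (-1.2680, -1.5200, -1.1720)
q' = (0.7449, -0.1114, -0.5384, 0.3778)
v' = (0.4140, -1.4840, 1.5760)
ω' = (1.1980, -1.6111, 0.2128)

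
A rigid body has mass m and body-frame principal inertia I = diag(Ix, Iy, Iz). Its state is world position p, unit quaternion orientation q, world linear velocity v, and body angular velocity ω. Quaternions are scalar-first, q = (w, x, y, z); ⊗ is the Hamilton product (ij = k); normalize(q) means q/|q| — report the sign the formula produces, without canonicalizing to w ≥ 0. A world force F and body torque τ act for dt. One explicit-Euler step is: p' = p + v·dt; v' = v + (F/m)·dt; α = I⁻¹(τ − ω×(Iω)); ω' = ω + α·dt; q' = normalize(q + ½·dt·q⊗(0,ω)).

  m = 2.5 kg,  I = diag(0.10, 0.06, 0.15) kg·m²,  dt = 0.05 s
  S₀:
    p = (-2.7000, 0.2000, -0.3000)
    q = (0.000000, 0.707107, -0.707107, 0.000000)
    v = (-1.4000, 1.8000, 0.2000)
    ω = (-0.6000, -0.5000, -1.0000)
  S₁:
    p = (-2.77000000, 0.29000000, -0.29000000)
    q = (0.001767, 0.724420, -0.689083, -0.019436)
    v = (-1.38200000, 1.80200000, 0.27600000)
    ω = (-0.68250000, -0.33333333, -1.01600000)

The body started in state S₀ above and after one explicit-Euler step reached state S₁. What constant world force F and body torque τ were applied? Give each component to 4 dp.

velocity change Δv = (0.01800000, 0.00200000, 0.07600000)
F = m·Δv/dt = (0.9000, 0.1000, 3.8000)
Δω = ω₁−ω₀ = (-0.08250000, 0.16666667, -0.01600000)
applied torque τ = (-0.1200, 0.1700, -0.0600)

F = (0.9000, 0.1000, 3.8000)
τ = (-0.1200, 0.1700, -0.0600)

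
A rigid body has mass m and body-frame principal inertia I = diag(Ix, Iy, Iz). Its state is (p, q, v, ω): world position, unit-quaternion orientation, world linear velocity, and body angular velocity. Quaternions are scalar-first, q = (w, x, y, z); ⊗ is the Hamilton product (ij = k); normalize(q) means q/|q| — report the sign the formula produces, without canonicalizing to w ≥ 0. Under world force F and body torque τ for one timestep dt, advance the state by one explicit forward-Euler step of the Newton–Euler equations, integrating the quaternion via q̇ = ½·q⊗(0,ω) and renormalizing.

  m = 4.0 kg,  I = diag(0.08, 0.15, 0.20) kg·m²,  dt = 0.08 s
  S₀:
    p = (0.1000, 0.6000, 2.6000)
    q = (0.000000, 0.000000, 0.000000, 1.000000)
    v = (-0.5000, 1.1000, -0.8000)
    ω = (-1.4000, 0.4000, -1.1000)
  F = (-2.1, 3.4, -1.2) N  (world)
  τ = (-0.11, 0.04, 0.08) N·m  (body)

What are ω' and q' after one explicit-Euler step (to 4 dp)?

(τ − ω×Iω)/I = (-1.1000, 1.4987, 0.5960)
new body rate ω' = (-1.4880, 0.5199, -1.0523)
2q̇ = q⊗(0,ω) = (1.1000000, -0.4000000, -1.4000000, 0.0000000)
q' = normalize(q + ½dt·q⊗(0,ω)) = (0.0439, -0.0160, -0.0559, 0.9973)

ω' = (-1.4880, 0.5199, -1.0523)
q' = (0.0439, -0.0160, -0.0559, 0.9973)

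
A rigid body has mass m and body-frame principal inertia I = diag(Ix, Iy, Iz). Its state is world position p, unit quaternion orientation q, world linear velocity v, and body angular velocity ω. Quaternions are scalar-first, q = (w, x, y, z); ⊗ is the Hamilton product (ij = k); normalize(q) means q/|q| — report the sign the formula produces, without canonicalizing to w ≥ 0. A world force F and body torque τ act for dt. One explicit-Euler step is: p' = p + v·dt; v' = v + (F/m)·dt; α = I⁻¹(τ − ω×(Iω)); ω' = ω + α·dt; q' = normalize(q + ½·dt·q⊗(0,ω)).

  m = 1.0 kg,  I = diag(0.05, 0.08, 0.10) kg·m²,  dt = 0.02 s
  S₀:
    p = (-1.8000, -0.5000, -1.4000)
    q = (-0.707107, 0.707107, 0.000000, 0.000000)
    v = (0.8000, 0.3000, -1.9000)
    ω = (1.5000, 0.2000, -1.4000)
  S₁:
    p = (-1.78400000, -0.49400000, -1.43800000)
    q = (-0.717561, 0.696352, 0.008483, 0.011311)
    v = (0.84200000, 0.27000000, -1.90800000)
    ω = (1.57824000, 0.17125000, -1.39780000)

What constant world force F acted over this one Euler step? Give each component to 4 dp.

v₁ − v₀ = (0.04200000, -0.03000000, -0.00800000)
F = m·Δv/dt = (2.1000, -1.5000, -0.4000)

F = (2.1000, -1.5000, -0.4000)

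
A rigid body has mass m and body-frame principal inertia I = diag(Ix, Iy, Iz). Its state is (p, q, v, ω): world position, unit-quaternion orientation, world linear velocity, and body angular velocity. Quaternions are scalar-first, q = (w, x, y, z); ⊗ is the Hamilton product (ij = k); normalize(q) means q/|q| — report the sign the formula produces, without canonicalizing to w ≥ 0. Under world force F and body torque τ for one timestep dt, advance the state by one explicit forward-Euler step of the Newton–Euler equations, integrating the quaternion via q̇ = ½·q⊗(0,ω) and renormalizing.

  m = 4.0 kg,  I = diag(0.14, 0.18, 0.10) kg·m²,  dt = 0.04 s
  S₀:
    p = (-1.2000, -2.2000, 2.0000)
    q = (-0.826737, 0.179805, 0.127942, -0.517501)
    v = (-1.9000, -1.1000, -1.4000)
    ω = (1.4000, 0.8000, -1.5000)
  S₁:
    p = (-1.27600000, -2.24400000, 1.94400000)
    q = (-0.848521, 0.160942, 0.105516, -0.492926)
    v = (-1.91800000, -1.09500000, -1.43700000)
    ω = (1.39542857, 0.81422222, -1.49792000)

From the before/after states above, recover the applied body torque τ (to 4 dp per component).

ω₁ − ω₀ = (-0.00457143, 0.01422222, 0.00208000)
precession coupling = (0.0960, -0.0840, 0.0448)
applied torque τ = (0.0800, -0.0200, 0.0500)

τ = (0.0800, -0.0200, 0.0500)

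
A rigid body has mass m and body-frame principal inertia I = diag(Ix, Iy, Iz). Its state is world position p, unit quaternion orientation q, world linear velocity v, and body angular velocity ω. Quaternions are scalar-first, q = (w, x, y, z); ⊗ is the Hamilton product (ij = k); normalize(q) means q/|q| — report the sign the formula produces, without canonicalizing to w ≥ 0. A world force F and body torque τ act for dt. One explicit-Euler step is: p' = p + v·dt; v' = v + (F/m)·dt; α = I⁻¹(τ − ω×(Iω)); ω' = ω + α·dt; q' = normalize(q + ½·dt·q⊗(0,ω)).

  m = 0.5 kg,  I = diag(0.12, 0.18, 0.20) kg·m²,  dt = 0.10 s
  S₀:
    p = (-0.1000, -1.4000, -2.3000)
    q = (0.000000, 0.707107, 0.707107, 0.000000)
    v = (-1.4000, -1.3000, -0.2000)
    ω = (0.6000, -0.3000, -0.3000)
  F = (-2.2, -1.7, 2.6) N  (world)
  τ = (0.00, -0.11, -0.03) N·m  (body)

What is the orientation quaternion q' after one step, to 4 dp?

q' = (-0.0106, 0.6960, 0.7172, -0.0318)

2q̇ = q⊗(0,ω) = (-0.2121321, -0.2121321, 0.2121321, -0.6363963)
updated quaternion q' = (-0.0106, 0.6960, 0.7172, -0.0318)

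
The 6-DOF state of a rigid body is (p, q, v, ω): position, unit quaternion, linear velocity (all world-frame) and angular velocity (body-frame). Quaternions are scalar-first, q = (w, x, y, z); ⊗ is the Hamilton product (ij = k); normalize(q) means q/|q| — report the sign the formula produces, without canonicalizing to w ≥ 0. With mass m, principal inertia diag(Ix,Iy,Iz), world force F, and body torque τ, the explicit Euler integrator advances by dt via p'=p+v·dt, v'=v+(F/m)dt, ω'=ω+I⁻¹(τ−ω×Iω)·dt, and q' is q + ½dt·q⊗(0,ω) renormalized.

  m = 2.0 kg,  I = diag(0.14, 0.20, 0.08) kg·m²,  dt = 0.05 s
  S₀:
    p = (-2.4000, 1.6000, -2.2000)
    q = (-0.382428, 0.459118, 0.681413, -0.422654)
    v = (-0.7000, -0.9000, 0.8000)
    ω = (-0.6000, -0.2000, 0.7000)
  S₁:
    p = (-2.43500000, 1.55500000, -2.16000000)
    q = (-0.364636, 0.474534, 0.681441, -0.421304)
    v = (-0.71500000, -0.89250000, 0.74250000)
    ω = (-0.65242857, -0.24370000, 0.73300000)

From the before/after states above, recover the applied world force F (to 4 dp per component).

velocity change Δv = (-0.01500000, 0.00750000, -0.05750000)
F = m·Δv/dt = (-0.6000, 0.3000, -2.3000)

F = (-0.6000, 0.3000, -2.3000)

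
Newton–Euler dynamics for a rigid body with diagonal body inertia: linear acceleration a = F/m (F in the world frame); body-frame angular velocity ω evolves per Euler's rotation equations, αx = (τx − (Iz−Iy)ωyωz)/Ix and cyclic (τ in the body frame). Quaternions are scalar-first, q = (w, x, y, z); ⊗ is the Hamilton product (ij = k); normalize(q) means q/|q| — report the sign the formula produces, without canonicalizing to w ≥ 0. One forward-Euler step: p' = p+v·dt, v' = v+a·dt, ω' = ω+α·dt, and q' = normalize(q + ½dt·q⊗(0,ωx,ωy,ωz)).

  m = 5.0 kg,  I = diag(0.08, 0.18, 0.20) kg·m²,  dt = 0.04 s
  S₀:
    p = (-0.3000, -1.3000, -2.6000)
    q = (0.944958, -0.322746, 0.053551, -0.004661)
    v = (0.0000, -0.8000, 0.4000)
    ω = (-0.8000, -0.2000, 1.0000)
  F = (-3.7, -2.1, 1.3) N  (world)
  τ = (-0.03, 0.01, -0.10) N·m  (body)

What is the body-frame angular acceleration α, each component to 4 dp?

α = (-0.3250, -0.4778, -0.5800)

gyro term ω×Iω = (-0.0040, 0.0960, 0.0160)
(τ − ω×Iω)/I = (-0.3250, -0.4778, -0.5800)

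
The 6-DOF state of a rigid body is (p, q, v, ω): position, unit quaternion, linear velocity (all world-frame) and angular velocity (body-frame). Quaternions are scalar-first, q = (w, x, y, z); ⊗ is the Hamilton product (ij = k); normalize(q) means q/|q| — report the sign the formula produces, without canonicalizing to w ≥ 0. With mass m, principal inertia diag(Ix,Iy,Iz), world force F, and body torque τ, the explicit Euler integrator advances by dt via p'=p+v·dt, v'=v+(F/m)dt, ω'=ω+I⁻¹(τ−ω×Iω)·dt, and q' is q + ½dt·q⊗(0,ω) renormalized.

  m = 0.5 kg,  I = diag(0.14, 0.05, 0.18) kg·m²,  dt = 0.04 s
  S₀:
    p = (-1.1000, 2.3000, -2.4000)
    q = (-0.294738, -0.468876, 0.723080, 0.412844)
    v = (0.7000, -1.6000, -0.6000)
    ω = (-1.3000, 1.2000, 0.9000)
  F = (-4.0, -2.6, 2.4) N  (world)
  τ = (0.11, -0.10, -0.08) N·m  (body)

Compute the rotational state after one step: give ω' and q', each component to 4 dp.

precession coupling ω×(Iω) = (0.1404, 0.0468, 0.1404)
(τ − ω×Iω)/I = (-0.2171, -2.9360, -1.2244)
ω + α·dt = (-1.3087, 1.0826, 0.8510)
q⊗(0,ω) = (-1.8487944, 0.5385186, -0.4683944, 0.1120886)
updated quaternion q' = (-0.3315, -0.4577, 0.7132, 0.4148)

ω' = (-1.3087, 1.0826, 0.8510)
q' = (-0.3315, -0.4577, 0.7132, 0.4148)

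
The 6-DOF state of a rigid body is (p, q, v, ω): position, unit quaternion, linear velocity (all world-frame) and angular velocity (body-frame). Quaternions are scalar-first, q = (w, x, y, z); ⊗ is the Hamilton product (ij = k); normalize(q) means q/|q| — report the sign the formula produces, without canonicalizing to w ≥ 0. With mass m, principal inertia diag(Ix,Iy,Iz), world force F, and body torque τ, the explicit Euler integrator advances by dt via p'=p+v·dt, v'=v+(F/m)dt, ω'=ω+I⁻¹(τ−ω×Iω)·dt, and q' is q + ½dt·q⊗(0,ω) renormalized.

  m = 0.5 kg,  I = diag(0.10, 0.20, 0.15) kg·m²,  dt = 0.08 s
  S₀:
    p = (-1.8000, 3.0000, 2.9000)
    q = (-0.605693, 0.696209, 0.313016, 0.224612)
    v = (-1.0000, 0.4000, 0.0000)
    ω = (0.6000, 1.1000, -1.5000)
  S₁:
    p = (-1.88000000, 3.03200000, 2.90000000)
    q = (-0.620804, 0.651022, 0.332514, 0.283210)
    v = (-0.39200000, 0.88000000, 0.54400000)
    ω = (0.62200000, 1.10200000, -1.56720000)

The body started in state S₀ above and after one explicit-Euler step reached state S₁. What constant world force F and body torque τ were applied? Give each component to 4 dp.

F = (3.8000, 3.0000, 3.4000)
τ = (0.1100, 0.0500, -0.0600)

velocity change Δv = (0.60800000, 0.48000000, 0.54400000)
applied force F = (3.8000, 3.0000, 3.4000)
ω₁ − ω₀ = (0.02200000, 0.00200000, -0.06720000)
applied torque τ = (0.1100, 0.0500, -0.0600)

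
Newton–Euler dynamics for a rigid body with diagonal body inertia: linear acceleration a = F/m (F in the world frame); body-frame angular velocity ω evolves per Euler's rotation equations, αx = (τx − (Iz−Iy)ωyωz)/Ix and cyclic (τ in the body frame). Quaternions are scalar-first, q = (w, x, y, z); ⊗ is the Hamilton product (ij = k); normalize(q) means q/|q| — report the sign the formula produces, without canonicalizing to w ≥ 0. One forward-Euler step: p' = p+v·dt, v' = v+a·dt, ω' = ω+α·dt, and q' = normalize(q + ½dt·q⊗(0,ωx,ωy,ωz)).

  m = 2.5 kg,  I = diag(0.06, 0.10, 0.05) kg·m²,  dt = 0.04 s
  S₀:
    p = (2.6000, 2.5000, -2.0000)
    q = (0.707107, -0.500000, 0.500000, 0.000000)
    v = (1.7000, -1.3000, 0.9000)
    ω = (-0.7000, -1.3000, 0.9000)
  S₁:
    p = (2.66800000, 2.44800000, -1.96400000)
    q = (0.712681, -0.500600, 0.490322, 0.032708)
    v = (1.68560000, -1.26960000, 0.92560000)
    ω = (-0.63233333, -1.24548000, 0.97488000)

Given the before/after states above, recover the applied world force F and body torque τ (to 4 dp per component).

F = (-0.9000, 1.9000, 1.6000)
τ = (0.1600, 0.1300, 0.1300)

Δv = v₁−v₀ = (-0.01440000, 0.03040000, 0.02560000)
F = m·Δv/dt = (-0.9000, 1.9000, 1.6000)
rate change Δω = (0.06766667, 0.05452000, 0.07488000)
I·α + gyro = (0.1600, 0.1300, 0.1300)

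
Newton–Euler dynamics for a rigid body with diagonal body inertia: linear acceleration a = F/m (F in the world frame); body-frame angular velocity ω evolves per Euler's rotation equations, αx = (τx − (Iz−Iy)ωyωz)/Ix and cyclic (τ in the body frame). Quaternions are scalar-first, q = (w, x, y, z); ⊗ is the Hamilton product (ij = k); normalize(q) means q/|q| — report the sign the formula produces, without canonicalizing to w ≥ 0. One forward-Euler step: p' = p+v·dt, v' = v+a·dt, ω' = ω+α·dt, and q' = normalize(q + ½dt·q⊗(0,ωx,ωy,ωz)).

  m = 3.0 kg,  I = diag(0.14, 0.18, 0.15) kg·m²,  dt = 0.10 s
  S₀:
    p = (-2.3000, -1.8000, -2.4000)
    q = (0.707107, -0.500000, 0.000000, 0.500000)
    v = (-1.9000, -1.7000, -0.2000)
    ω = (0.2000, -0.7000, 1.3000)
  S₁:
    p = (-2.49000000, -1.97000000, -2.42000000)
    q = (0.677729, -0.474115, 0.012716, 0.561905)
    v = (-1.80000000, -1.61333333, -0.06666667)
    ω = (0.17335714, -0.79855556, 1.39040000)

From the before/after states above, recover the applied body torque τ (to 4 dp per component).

τ = (-0.0100, -0.1800, 0.1300)

ω₁ − ω₀ = (-0.02664286, -0.09855556, 0.09040000)
τ = I·(Δω/dt) + ω₀×(Iω₀) = (-0.0100, -0.1800, 0.1300)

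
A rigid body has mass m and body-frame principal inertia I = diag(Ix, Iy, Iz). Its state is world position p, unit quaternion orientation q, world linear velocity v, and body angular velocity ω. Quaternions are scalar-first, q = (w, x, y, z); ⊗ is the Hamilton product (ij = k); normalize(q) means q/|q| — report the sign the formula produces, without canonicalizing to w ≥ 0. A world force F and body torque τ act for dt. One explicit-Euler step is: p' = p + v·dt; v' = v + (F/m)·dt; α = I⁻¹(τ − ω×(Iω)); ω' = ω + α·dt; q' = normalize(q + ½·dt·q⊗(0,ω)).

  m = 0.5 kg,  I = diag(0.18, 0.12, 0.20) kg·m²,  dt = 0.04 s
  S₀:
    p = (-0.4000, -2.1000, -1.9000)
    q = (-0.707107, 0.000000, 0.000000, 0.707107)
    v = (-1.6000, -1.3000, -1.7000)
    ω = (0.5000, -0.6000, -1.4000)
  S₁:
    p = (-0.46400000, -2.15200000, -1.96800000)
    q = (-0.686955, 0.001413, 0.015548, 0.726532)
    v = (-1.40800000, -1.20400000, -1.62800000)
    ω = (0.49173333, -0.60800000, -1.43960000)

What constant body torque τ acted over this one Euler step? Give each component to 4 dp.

rate change Δω = (-0.00826667, -0.00800000, -0.03960000)
ω₀×(Iω₀) = (0.0672, 0.0140, 0.0180)
applied torque τ = (0.0300, -0.0100, -0.1800)

τ = (0.0300, -0.0100, -0.1800)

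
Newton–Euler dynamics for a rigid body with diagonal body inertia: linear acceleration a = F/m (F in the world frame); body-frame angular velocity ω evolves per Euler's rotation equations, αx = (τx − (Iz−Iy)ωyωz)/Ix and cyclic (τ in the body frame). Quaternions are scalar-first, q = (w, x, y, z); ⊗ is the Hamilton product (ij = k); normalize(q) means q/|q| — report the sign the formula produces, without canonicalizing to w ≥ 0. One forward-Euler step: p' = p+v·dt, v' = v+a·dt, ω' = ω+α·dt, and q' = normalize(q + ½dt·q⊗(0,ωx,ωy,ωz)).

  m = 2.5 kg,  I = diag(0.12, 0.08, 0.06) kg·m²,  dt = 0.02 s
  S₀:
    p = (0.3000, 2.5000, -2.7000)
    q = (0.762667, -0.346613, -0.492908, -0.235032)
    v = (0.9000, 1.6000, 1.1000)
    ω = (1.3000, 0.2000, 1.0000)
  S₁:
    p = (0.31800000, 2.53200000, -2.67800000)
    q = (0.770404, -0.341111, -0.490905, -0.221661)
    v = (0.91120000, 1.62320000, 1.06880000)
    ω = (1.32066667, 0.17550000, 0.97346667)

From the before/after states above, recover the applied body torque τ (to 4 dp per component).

τ = (0.1200, -0.0200, -0.0900)

ω₁ − ω₀ = (0.02066667, -0.02450000, -0.02653333)
gyro term ω₀×Iω₀ = (-0.0040, 0.0780, -0.0104)
τ = I·(Δω/dt) + ω₀×(Iω₀) = (0.1200, -0.0200, -0.0900)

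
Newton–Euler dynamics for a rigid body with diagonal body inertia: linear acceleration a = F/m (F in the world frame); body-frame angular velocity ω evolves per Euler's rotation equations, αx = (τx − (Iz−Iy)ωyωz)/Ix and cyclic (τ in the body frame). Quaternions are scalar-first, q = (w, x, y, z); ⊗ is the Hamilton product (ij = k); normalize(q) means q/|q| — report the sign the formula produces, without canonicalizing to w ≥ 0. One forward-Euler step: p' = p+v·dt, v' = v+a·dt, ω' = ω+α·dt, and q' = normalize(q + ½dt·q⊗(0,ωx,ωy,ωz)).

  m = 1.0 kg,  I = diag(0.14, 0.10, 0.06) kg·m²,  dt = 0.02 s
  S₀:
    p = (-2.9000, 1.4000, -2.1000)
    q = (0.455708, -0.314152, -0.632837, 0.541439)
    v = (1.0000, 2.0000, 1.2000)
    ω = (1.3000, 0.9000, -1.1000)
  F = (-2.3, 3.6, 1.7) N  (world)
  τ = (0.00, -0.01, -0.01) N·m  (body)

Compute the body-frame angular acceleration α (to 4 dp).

gyro term ω×Iω = (0.0396, -0.1144, -0.0468)
angular accel α = (-0.2829, 1.0440, 0.6133)

α = (-0.2829, 1.0440, 0.6133)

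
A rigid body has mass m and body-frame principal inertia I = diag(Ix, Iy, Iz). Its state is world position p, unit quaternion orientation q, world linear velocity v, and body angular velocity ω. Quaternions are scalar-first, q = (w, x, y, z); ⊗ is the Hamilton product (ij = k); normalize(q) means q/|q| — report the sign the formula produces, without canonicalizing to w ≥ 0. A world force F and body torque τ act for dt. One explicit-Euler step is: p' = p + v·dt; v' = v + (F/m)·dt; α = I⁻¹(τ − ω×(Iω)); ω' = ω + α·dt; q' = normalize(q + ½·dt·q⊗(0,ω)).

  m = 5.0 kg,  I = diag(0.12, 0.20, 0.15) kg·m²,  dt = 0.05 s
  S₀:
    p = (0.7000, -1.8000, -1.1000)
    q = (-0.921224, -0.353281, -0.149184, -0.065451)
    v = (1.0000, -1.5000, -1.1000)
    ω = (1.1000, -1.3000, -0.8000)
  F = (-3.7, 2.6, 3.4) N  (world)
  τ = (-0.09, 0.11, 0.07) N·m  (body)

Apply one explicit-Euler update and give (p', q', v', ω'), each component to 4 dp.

p' = p + v·dt = (0.7500, -1.8750, -1.1550)
new velocity v' = (0.9630, -1.4740, -1.0660)
ω×(Iω) gyroscopic = (-0.0520, 0.0264, -0.1144)
angular accel α = (-0.3167, 0.4180, 1.2293)
new body rate ω' = (1.0842, -1.2791, -0.7385)
q⊗(0,ω) = (0.1423091, -0.9790855, 0.8429703, 1.3603469)
q + ½dt·q⊗(0,ω), renormalized = (-0.9167, -0.3773, -0.1280, -0.0314)

p' = (0.7500, -1.8750, -1.1550)
q' = (-0.9167, -0.3773, -0.1280, -0.0314)
v' = (0.9630, -1.4740, -1.0660)
ω' = (1.0842, -1.2791, -0.7385)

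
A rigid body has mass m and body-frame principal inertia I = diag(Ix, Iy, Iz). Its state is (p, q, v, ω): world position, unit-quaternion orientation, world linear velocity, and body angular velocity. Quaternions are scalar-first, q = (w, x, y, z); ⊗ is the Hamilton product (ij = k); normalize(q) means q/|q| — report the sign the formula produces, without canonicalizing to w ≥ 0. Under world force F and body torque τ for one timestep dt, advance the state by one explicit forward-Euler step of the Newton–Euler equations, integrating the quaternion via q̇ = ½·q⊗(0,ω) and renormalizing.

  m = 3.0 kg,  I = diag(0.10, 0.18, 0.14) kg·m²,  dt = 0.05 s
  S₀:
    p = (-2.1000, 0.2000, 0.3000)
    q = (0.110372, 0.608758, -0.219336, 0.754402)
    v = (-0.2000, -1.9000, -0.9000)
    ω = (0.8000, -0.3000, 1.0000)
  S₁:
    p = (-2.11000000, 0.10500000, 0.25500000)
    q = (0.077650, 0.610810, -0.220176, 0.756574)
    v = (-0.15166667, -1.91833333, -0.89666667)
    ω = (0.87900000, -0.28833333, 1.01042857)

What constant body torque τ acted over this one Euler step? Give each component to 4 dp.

τ = (0.1700, 0.0100, 0.0100)

Δω = ω₁−ω₀ = (0.07900000, 0.01166667, 0.01042857)
precession coupling = (0.0120, -0.0320, -0.0192)
I·α + gyro = (0.1700, 0.0100, 0.0100)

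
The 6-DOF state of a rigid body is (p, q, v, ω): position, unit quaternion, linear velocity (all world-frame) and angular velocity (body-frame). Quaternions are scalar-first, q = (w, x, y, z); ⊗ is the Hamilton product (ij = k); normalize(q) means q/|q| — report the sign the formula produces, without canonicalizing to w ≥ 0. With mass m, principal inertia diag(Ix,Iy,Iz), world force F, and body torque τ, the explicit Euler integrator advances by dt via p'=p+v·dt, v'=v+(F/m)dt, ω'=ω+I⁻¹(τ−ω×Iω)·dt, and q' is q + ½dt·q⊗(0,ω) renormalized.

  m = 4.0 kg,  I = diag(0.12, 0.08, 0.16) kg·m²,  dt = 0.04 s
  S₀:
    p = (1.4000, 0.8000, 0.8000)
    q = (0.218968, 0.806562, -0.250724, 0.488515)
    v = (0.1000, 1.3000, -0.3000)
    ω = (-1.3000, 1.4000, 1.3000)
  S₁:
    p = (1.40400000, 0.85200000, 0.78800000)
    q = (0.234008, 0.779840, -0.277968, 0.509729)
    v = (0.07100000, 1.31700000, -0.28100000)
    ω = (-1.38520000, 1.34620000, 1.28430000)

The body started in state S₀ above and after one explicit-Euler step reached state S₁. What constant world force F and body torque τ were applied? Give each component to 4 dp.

Δω = ω₁−ω₀ = (-0.08520000, -0.05380000, -0.01570000)
gyro term ω₀×Iω₀ = (0.1456, 0.0676, 0.0728)
applied torque τ = (-0.1100, -0.0400, 0.0100)
Δv = v₁−v₀ = (-0.02900000, 0.01700000, 0.01900000)
F = m·Δv/dt = (-2.9000, 1.7000, 1.9000)

F = (-2.9000, 1.7000, 1.9000)
τ = (-0.1100, -0.0400, 0.0100)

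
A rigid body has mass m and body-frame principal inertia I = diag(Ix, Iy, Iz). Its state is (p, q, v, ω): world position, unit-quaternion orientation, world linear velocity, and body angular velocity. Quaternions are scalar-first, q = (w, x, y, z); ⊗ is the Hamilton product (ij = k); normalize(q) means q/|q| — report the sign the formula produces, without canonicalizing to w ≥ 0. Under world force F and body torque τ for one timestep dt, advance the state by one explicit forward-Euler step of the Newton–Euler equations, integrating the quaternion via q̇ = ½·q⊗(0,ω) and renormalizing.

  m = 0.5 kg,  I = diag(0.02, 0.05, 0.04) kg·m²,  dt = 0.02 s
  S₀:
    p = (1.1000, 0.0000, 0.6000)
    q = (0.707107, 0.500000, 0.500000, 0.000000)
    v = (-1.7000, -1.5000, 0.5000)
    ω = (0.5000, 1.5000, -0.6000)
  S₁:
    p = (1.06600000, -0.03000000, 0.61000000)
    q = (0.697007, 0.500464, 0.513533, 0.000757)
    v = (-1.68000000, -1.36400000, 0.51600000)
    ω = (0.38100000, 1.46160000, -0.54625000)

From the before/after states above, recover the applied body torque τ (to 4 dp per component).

ω₁ − ω₀ = (-0.11900000, -0.03840000, 0.05375000)
ω₀×(Iω₀) = (0.0090, 0.0060, 0.0225)
applied torque τ = (-0.1100, -0.0900, 0.1300)

τ = (-0.1100, -0.0900, 0.1300)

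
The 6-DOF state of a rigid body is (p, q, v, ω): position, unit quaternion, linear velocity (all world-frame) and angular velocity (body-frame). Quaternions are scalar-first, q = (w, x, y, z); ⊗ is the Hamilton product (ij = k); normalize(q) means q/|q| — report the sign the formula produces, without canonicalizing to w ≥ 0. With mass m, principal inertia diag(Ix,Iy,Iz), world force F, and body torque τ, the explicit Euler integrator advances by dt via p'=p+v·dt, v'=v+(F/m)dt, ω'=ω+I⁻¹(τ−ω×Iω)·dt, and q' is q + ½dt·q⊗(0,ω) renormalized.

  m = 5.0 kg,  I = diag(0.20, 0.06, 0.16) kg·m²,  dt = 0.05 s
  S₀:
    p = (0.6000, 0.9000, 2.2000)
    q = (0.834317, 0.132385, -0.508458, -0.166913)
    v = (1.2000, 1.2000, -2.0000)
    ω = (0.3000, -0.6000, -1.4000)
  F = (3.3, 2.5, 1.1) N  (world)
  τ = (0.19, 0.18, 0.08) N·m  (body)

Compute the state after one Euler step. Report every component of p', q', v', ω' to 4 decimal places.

p' = (0.6600, 0.9600, 2.1000)
q' = (0.8192, 0.1538, -0.5172, -0.1941)
v' = (1.2330, 1.2250, -1.9890)
ω' = (0.3265, -0.4360, -1.3829)

ω×(Iω) gyroscopic = (0.0840, -0.0168, 0.0252)
α = I⁻¹(τ − ω×Iω) = (0.5300, 3.2800, 0.3425)
ω + α·dt = (0.3265, -0.4360, -1.3829)
q⊗(0,ω) = (-0.5784685, 0.8619885, -0.3653251, -1.0949374)
updated quaternion q' = (0.8192, 0.1538, -0.5172, -0.1941)
new position p' = (0.6600, 0.9600, 2.1000)
new velocity v' = (1.2330, 1.2250, -1.9890)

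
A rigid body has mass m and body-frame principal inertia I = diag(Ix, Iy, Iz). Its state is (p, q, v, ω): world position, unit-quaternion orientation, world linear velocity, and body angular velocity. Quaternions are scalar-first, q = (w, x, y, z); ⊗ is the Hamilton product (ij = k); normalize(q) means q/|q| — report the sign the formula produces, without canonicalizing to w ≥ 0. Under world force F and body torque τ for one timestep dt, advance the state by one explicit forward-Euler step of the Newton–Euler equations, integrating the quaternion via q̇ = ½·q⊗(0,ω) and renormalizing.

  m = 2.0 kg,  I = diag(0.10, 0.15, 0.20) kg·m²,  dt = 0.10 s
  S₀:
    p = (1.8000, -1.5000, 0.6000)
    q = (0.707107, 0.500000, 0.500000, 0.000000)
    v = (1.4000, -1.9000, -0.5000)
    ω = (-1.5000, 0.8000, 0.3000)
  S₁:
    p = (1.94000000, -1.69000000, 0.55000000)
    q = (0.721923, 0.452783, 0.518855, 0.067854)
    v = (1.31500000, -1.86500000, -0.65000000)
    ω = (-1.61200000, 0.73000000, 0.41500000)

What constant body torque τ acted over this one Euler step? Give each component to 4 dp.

rate change Δω = (-0.11200000, -0.07000000, 0.11500000)
ω₀×(Iω₀) = (0.0120, 0.0450, -0.0600)
τ = I·(Δω/dt) + ω₀×(Iω₀) = (-0.1000, -0.0600, 0.1700)

τ = (-0.1000, -0.0600, 0.1700)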